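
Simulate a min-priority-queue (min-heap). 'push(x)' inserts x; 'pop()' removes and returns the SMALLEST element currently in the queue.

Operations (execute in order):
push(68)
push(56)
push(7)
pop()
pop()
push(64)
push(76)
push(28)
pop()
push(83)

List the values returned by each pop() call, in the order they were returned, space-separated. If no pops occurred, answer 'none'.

Answer: 7 56 28

Derivation:
push(68): heap contents = [68]
push(56): heap contents = [56, 68]
push(7): heap contents = [7, 56, 68]
pop() → 7: heap contents = [56, 68]
pop() → 56: heap contents = [68]
push(64): heap contents = [64, 68]
push(76): heap contents = [64, 68, 76]
push(28): heap contents = [28, 64, 68, 76]
pop() → 28: heap contents = [64, 68, 76]
push(83): heap contents = [64, 68, 76, 83]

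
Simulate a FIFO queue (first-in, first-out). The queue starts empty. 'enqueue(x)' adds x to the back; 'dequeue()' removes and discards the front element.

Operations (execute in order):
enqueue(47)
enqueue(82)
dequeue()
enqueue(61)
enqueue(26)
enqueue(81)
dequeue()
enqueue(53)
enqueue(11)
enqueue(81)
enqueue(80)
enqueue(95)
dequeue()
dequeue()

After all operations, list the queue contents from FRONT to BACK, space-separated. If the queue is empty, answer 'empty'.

Answer: 81 53 11 81 80 95

Derivation:
enqueue(47): [47]
enqueue(82): [47, 82]
dequeue(): [82]
enqueue(61): [82, 61]
enqueue(26): [82, 61, 26]
enqueue(81): [82, 61, 26, 81]
dequeue(): [61, 26, 81]
enqueue(53): [61, 26, 81, 53]
enqueue(11): [61, 26, 81, 53, 11]
enqueue(81): [61, 26, 81, 53, 11, 81]
enqueue(80): [61, 26, 81, 53, 11, 81, 80]
enqueue(95): [61, 26, 81, 53, 11, 81, 80, 95]
dequeue(): [26, 81, 53, 11, 81, 80, 95]
dequeue(): [81, 53, 11, 81, 80, 95]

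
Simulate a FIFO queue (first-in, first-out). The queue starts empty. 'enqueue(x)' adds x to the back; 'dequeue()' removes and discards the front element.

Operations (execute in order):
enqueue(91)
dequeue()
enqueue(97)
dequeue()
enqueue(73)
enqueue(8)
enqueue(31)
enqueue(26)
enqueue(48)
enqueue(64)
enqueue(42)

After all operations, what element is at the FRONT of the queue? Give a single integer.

enqueue(91): queue = [91]
dequeue(): queue = []
enqueue(97): queue = [97]
dequeue(): queue = []
enqueue(73): queue = [73]
enqueue(8): queue = [73, 8]
enqueue(31): queue = [73, 8, 31]
enqueue(26): queue = [73, 8, 31, 26]
enqueue(48): queue = [73, 8, 31, 26, 48]
enqueue(64): queue = [73, 8, 31, 26, 48, 64]
enqueue(42): queue = [73, 8, 31, 26, 48, 64, 42]

Answer: 73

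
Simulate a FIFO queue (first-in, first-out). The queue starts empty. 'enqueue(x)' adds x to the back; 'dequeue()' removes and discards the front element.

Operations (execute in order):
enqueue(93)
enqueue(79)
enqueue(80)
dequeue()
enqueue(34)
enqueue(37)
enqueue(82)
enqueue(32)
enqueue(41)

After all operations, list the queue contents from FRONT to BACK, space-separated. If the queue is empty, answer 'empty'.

Answer: 79 80 34 37 82 32 41

Derivation:
enqueue(93): [93]
enqueue(79): [93, 79]
enqueue(80): [93, 79, 80]
dequeue(): [79, 80]
enqueue(34): [79, 80, 34]
enqueue(37): [79, 80, 34, 37]
enqueue(82): [79, 80, 34, 37, 82]
enqueue(32): [79, 80, 34, 37, 82, 32]
enqueue(41): [79, 80, 34, 37, 82, 32, 41]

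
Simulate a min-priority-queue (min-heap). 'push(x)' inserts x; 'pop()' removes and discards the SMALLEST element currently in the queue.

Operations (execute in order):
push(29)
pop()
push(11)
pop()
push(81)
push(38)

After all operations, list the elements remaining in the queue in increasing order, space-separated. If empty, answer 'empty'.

Answer: 38 81

Derivation:
push(29): heap contents = [29]
pop() → 29: heap contents = []
push(11): heap contents = [11]
pop() → 11: heap contents = []
push(81): heap contents = [81]
push(38): heap contents = [38, 81]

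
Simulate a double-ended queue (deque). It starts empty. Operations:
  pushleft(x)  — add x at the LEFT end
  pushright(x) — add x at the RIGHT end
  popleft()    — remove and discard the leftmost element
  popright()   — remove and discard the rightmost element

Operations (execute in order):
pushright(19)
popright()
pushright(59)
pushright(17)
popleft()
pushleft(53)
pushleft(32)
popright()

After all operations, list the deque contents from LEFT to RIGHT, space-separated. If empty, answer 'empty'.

Answer: 32 53

Derivation:
pushright(19): [19]
popright(): []
pushright(59): [59]
pushright(17): [59, 17]
popleft(): [17]
pushleft(53): [53, 17]
pushleft(32): [32, 53, 17]
popright(): [32, 53]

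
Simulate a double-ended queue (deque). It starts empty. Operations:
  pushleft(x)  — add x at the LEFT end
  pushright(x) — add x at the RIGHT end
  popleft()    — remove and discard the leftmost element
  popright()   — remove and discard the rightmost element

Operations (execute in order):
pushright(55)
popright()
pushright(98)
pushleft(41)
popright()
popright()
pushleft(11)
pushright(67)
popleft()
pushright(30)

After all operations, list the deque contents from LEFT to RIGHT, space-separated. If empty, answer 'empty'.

pushright(55): [55]
popright(): []
pushright(98): [98]
pushleft(41): [41, 98]
popright(): [41]
popright(): []
pushleft(11): [11]
pushright(67): [11, 67]
popleft(): [67]
pushright(30): [67, 30]

Answer: 67 30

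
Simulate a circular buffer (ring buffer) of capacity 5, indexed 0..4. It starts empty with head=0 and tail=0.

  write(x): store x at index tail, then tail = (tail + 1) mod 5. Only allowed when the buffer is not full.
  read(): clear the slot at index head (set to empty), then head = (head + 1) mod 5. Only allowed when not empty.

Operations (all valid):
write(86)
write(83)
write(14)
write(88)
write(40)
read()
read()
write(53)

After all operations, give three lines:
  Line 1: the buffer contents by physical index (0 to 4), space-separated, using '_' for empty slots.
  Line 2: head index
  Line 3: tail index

Answer: 53 _ 14 88 40
2
1

Derivation:
write(86): buf=[86 _ _ _ _], head=0, tail=1, size=1
write(83): buf=[86 83 _ _ _], head=0, tail=2, size=2
write(14): buf=[86 83 14 _ _], head=0, tail=3, size=3
write(88): buf=[86 83 14 88 _], head=0, tail=4, size=4
write(40): buf=[86 83 14 88 40], head=0, tail=0, size=5
read(): buf=[_ 83 14 88 40], head=1, tail=0, size=4
read(): buf=[_ _ 14 88 40], head=2, tail=0, size=3
write(53): buf=[53 _ 14 88 40], head=2, tail=1, size=4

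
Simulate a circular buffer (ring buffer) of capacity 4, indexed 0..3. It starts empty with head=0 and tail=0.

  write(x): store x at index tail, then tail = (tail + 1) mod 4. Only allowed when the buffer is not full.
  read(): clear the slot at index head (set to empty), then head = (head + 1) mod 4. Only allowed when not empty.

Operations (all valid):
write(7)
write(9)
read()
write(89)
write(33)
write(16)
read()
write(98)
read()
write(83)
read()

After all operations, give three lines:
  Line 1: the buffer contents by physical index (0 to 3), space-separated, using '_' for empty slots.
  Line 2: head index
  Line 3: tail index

Answer: 16 98 83 _
0
3

Derivation:
write(7): buf=[7 _ _ _], head=0, tail=1, size=1
write(9): buf=[7 9 _ _], head=0, tail=2, size=2
read(): buf=[_ 9 _ _], head=1, tail=2, size=1
write(89): buf=[_ 9 89 _], head=1, tail=3, size=2
write(33): buf=[_ 9 89 33], head=1, tail=0, size=3
write(16): buf=[16 9 89 33], head=1, tail=1, size=4
read(): buf=[16 _ 89 33], head=2, tail=1, size=3
write(98): buf=[16 98 89 33], head=2, tail=2, size=4
read(): buf=[16 98 _ 33], head=3, tail=2, size=3
write(83): buf=[16 98 83 33], head=3, tail=3, size=4
read(): buf=[16 98 83 _], head=0, tail=3, size=3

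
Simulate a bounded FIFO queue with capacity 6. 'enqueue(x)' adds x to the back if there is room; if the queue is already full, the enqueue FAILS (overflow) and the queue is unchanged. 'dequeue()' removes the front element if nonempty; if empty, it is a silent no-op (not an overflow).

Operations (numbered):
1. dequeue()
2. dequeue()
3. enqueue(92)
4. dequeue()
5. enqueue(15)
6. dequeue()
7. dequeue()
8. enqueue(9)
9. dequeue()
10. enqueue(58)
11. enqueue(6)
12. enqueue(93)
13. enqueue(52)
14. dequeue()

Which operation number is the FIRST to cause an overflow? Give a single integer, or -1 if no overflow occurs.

Answer: -1

Derivation:
1. dequeue(): empty, no-op, size=0
2. dequeue(): empty, no-op, size=0
3. enqueue(92): size=1
4. dequeue(): size=0
5. enqueue(15): size=1
6. dequeue(): size=0
7. dequeue(): empty, no-op, size=0
8. enqueue(9): size=1
9. dequeue(): size=0
10. enqueue(58): size=1
11. enqueue(6): size=2
12. enqueue(93): size=3
13. enqueue(52): size=4
14. dequeue(): size=3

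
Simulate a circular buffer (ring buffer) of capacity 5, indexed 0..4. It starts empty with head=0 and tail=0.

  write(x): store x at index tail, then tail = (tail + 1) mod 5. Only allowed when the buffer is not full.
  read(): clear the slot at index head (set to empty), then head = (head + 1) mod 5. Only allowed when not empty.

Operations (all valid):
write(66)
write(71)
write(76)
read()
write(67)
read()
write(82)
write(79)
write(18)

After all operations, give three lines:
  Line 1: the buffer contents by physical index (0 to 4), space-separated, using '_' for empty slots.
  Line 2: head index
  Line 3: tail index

write(66): buf=[66 _ _ _ _], head=0, tail=1, size=1
write(71): buf=[66 71 _ _ _], head=0, tail=2, size=2
write(76): buf=[66 71 76 _ _], head=0, tail=3, size=3
read(): buf=[_ 71 76 _ _], head=1, tail=3, size=2
write(67): buf=[_ 71 76 67 _], head=1, tail=4, size=3
read(): buf=[_ _ 76 67 _], head=2, tail=4, size=2
write(82): buf=[_ _ 76 67 82], head=2, tail=0, size=3
write(79): buf=[79 _ 76 67 82], head=2, tail=1, size=4
write(18): buf=[79 18 76 67 82], head=2, tail=2, size=5

Answer: 79 18 76 67 82
2
2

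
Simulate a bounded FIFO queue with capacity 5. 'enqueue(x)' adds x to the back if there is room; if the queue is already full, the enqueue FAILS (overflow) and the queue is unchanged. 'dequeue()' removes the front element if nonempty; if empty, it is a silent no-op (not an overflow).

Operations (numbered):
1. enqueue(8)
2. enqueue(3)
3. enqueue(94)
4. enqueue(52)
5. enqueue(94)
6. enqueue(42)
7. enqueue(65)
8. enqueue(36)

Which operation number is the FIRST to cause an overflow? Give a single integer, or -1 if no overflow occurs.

Answer: 6

Derivation:
1. enqueue(8): size=1
2. enqueue(3): size=2
3. enqueue(94): size=3
4. enqueue(52): size=4
5. enqueue(94): size=5
6. enqueue(42): size=5=cap → OVERFLOW (fail)
7. enqueue(65): size=5=cap → OVERFLOW (fail)
8. enqueue(36): size=5=cap → OVERFLOW (fail)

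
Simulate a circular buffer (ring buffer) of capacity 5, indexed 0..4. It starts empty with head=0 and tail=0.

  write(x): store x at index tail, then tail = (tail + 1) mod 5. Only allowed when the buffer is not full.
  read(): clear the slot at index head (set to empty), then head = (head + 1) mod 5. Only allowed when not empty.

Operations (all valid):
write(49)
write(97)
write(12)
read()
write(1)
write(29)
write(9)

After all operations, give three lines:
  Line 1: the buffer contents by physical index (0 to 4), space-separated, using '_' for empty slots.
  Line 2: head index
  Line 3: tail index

write(49): buf=[49 _ _ _ _], head=0, tail=1, size=1
write(97): buf=[49 97 _ _ _], head=0, tail=2, size=2
write(12): buf=[49 97 12 _ _], head=0, tail=3, size=3
read(): buf=[_ 97 12 _ _], head=1, tail=3, size=2
write(1): buf=[_ 97 12 1 _], head=1, tail=4, size=3
write(29): buf=[_ 97 12 1 29], head=1, tail=0, size=4
write(9): buf=[9 97 12 1 29], head=1, tail=1, size=5

Answer: 9 97 12 1 29
1
1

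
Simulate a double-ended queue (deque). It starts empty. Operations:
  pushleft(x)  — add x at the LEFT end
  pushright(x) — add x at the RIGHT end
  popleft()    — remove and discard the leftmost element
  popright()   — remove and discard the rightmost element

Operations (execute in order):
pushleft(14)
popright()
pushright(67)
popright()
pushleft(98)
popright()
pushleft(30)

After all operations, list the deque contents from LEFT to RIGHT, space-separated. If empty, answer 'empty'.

pushleft(14): [14]
popright(): []
pushright(67): [67]
popright(): []
pushleft(98): [98]
popright(): []
pushleft(30): [30]

Answer: 30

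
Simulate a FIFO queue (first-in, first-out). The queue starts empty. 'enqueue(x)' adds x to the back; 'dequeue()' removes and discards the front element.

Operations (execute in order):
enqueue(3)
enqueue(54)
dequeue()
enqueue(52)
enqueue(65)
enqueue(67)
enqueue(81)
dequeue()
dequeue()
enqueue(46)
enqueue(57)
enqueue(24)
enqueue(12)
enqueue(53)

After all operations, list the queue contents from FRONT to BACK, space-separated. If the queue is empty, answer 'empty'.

enqueue(3): [3]
enqueue(54): [3, 54]
dequeue(): [54]
enqueue(52): [54, 52]
enqueue(65): [54, 52, 65]
enqueue(67): [54, 52, 65, 67]
enqueue(81): [54, 52, 65, 67, 81]
dequeue(): [52, 65, 67, 81]
dequeue(): [65, 67, 81]
enqueue(46): [65, 67, 81, 46]
enqueue(57): [65, 67, 81, 46, 57]
enqueue(24): [65, 67, 81, 46, 57, 24]
enqueue(12): [65, 67, 81, 46, 57, 24, 12]
enqueue(53): [65, 67, 81, 46, 57, 24, 12, 53]

Answer: 65 67 81 46 57 24 12 53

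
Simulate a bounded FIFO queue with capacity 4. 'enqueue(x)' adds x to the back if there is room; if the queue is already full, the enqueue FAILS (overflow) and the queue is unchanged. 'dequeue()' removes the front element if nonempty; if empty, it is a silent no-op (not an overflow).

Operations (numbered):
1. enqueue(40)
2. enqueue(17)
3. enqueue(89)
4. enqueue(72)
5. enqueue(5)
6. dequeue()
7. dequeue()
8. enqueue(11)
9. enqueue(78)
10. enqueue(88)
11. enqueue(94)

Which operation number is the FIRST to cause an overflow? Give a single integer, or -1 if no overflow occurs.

Answer: 5

Derivation:
1. enqueue(40): size=1
2. enqueue(17): size=2
3. enqueue(89): size=3
4. enqueue(72): size=4
5. enqueue(5): size=4=cap → OVERFLOW (fail)
6. dequeue(): size=3
7. dequeue(): size=2
8. enqueue(11): size=3
9. enqueue(78): size=4
10. enqueue(88): size=4=cap → OVERFLOW (fail)
11. enqueue(94): size=4=cap → OVERFLOW (fail)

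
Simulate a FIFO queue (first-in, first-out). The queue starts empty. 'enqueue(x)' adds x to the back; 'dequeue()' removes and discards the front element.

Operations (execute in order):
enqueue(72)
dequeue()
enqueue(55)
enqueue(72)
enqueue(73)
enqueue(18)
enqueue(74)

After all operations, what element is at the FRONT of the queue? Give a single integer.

enqueue(72): queue = [72]
dequeue(): queue = []
enqueue(55): queue = [55]
enqueue(72): queue = [55, 72]
enqueue(73): queue = [55, 72, 73]
enqueue(18): queue = [55, 72, 73, 18]
enqueue(74): queue = [55, 72, 73, 18, 74]

Answer: 55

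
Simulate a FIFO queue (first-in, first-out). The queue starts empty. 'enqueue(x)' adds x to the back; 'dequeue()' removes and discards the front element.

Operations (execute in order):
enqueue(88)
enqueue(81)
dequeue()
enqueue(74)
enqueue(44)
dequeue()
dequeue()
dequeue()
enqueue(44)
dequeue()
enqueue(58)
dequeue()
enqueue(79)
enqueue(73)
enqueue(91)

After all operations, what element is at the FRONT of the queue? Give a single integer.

enqueue(88): queue = [88]
enqueue(81): queue = [88, 81]
dequeue(): queue = [81]
enqueue(74): queue = [81, 74]
enqueue(44): queue = [81, 74, 44]
dequeue(): queue = [74, 44]
dequeue(): queue = [44]
dequeue(): queue = []
enqueue(44): queue = [44]
dequeue(): queue = []
enqueue(58): queue = [58]
dequeue(): queue = []
enqueue(79): queue = [79]
enqueue(73): queue = [79, 73]
enqueue(91): queue = [79, 73, 91]

Answer: 79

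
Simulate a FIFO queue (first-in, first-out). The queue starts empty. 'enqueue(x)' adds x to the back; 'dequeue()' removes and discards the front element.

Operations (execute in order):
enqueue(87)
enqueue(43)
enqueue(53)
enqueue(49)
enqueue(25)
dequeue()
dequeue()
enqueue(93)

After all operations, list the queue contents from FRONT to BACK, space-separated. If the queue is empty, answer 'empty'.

Answer: 53 49 25 93

Derivation:
enqueue(87): [87]
enqueue(43): [87, 43]
enqueue(53): [87, 43, 53]
enqueue(49): [87, 43, 53, 49]
enqueue(25): [87, 43, 53, 49, 25]
dequeue(): [43, 53, 49, 25]
dequeue(): [53, 49, 25]
enqueue(93): [53, 49, 25, 93]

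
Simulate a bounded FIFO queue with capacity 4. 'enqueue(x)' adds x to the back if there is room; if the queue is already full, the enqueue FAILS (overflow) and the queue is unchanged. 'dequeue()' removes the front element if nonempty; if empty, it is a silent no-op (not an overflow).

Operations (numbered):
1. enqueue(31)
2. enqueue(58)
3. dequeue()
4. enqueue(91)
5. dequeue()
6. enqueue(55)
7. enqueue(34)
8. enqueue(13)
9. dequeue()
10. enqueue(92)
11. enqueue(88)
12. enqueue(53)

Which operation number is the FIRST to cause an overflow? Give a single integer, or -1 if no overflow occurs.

Answer: 11

Derivation:
1. enqueue(31): size=1
2. enqueue(58): size=2
3. dequeue(): size=1
4. enqueue(91): size=2
5. dequeue(): size=1
6. enqueue(55): size=2
7. enqueue(34): size=3
8. enqueue(13): size=4
9. dequeue(): size=3
10. enqueue(92): size=4
11. enqueue(88): size=4=cap → OVERFLOW (fail)
12. enqueue(53): size=4=cap → OVERFLOW (fail)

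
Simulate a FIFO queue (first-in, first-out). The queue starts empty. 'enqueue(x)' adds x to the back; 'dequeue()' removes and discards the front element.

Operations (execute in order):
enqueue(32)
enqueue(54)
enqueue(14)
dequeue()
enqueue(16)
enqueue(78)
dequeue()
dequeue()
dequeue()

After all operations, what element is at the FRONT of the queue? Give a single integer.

Answer: 78

Derivation:
enqueue(32): queue = [32]
enqueue(54): queue = [32, 54]
enqueue(14): queue = [32, 54, 14]
dequeue(): queue = [54, 14]
enqueue(16): queue = [54, 14, 16]
enqueue(78): queue = [54, 14, 16, 78]
dequeue(): queue = [14, 16, 78]
dequeue(): queue = [16, 78]
dequeue(): queue = [78]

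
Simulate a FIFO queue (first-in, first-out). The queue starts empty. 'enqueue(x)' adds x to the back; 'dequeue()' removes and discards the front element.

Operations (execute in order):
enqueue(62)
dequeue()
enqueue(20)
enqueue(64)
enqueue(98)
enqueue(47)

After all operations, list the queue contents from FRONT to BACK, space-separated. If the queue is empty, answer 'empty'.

Answer: 20 64 98 47

Derivation:
enqueue(62): [62]
dequeue(): []
enqueue(20): [20]
enqueue(64): [20, 64]
enqueue(98): [20, 64, 98]
enqueue(47): [20, 64, 98, 47]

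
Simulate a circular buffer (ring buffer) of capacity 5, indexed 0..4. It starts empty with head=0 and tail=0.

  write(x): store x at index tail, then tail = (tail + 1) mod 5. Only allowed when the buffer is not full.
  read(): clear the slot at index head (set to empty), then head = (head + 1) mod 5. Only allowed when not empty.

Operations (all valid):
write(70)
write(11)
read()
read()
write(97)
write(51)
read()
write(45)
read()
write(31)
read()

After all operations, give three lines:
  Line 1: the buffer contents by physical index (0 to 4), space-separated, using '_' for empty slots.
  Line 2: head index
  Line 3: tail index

Answer: 31 _ _ _ _
0
1

Derivation:
write(70): buf=[70 _ _ _ _], head=0, tail=1, size=1
write(11): buf=[70 11 _ _ _], head=0, tail=2, size=2
read(): buf=[_ 11 _ _ _], head=1, tail=2, size=1
read(): buf=[_ _ _ _ _], head=2, tail=2, size=0
write(97): buf=[_ _ 97 _ _], head=2, tail=3, size=1
write(51): buf=[_ _ 97 51 _], head=2, tail=4, size=2
read(): buf=[_ _ _ 51 _], head=3, tail=4, size=1
write(45): buf=[_ _ _ 51 45], head=3, tail=0, size=2
read(): buf=[_ _ _ _ 45], head=4, tail=0, size=1
write(31): buf=[31 _ _ _ 45], head=4, tail=1, size=2
read(): buf=[31 _ _ _ _], head=0, tail=1, size=1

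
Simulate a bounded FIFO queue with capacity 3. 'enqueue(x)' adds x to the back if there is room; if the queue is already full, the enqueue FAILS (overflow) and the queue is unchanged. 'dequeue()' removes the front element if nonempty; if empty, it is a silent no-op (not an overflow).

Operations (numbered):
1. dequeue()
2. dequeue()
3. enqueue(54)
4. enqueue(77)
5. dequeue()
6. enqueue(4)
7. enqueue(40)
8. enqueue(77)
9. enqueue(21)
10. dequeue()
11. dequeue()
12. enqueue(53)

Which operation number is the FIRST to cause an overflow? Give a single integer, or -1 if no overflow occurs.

1. dequeue(): empty, no-op, size=0
2. dequeue(): empty, no-op, size=0
3. enqueue(54): size=1
4. enqueue(77): size=2
5. dequeue(): size=1
6. enqueue(4): size=2
7. enqueue(40): size=3
8. enqueue(77): size=3=cap → OVERFLOW (fail)
9. enqueue(21): size=3=cap → OVERFLOW (fail)
10. dequeue(): size=2
11. dequeue(): size=1
12. enqueue(53): size=2

Answer: 8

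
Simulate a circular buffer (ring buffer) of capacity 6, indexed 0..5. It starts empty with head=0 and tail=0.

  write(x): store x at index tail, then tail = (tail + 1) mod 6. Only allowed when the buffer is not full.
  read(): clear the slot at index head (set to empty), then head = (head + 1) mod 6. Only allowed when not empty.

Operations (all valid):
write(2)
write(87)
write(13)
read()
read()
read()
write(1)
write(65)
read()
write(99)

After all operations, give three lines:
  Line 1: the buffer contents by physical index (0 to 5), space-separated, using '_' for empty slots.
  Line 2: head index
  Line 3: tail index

Answer: _ _ _ _ 65 99
4
0

Derivation:
write(2): buf=[2 _ _ _ _ _], head=0, tail=1, size=1
write(87): buf=[2 87 _ _ _ _], head=0, tail=2, size=2
write(13): buf=[2 87 13 _ _ _], head=0, tail=3, size=3
read(): buf=[_ 87 13 _ _ _], head=1, tail=3, size=2
read(): buf=[_ _ 13 _ _ _], head=2, tail=3, size=1
read(): buf=[_ _ _ _ _ _], head=3, tail=3, size=0
write(1): buf=[_ _ _ 1 _ _], head=3, tail=4, size=1
write(65): buf=[_ _ _ 1 65 _], head=3, tail=5, size=2
read(): buf=[_ _ _ _ 65 _], head=4, tail=5, size=1
write(99): buf=[_ _ _ _ 65 99], head=4, tail=0, size=2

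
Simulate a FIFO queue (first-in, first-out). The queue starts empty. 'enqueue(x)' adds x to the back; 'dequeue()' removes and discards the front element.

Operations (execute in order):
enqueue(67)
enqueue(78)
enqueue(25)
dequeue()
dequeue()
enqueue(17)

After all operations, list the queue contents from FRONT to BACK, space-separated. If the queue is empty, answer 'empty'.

Answer: 25 17

Derivation:
enqueue(67): [67]
enqueue(78): [67, 78]
enqueue(25): [67, 78, 25]
dequeue(): [78, 25]
dequeue(): [25]
enqueue(17): [25, 17]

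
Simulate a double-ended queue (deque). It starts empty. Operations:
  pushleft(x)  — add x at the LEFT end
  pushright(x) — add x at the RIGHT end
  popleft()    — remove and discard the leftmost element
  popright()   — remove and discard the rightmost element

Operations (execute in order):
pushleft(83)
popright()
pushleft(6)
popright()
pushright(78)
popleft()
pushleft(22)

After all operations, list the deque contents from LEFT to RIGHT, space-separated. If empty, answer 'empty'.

pushleft(83): [83]
popright(): []
pushleft(6): [6]
popright(): []
pushright(78): [78]
popleft(): []
pushleft(22): [22]

Answer: 22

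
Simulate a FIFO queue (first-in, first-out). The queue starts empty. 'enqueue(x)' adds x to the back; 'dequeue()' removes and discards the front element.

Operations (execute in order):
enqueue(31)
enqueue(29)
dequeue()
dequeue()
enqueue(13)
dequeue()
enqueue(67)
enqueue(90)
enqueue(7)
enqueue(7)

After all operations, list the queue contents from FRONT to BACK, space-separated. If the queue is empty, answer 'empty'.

Answer: 67 90 7 7

Derivation:
enqueue(31): [31]
enqueue(29): [31, 29]
dequeue(): [29]
dequeue(): []
enqueue(13): [13]
dequeue(): []
enqueue(67): [67]
enqueue(90): [67, 90]
enqueue(7): [67, 90, 7]
enqueue(7): [67, 90, 7, 7]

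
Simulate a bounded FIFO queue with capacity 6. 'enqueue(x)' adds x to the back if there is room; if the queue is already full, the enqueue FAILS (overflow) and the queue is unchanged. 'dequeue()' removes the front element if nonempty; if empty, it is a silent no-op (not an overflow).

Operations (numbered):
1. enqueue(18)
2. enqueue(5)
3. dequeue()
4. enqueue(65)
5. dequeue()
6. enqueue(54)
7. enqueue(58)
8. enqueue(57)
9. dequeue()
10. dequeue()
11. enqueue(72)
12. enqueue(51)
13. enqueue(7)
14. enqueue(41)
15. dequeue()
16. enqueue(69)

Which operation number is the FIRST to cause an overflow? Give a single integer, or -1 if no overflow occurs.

1. enqueue(18): size=1
2. enqueue(5): size=2
3. dequeue(): size=1
4. enqueue(65): size=2
5. dequeue(): size=1
6. enqueue(54): size=2
7. enqueue(58): size=3
8. enqueue(57): size=4
9. dequeue(): size=3
10. dequeue(): size=2
11. enqueue(72): size=3
12. enqueue(51): size=4
13. enqueue(7): size=5
14. enqueue(41): size=6
15. dequeue(): size=5
16. enqueue(69): size=6

Answer: -1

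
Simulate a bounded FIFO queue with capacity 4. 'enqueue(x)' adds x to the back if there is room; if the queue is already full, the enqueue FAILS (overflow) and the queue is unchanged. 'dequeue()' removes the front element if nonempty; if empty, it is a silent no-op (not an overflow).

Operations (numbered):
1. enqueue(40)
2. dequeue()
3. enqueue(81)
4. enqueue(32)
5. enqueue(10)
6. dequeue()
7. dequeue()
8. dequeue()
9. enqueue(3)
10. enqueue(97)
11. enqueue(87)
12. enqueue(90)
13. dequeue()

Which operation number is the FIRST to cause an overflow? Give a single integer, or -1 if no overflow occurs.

Answer: -1

Derivation:
1. enqueue(40): size=1
2. dequeue(): size=0
3. enqueue(81): size=1
4. enqueue(32): size=2
5. enqueue(10): size=3
6. dequeue(): size=2
7. dequeue(): size=1
8. dequeue(): size=0
9. enqueue(3): size=1
10. enqueue(97): size=2
11. enqueue(87): size=3
12. enqueue(90): size=4
13. dequeue(): size=3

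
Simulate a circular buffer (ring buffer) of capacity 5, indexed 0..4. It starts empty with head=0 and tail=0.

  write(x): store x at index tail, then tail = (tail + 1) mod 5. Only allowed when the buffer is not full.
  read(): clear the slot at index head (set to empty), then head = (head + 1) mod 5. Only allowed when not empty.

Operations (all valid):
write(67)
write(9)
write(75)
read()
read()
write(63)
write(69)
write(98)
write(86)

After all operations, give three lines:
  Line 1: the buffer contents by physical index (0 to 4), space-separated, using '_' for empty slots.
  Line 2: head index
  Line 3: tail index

write(67): buf=[67 _ _ _ _], head=0, tail=1, size=1
write(9): buf=[67 9 _ _ _], head=0, tail=2, size=2
write(75): buf=[67 9 75 _ _], head=0, tail=3, size=3
read(): buf=[_ 9 75 _ _], head=1, tail=3, size=2
read(): buf=[_ _ 75 _ _], head=2, tail=3, size=1
write(63): buf=[_ _ 75 63 _], head=2, tail=4, size=2
write(69): buf=[_ _ 75 63 69], head=2, tail=0, size=3
write(98): buf=[98 _ 75 63 69], head=2, tail=1, size=4
write(86): buf=[98 86 75 63 69], head=2, tail=2, size=5

Answer: 98 86 75 63 69
2
2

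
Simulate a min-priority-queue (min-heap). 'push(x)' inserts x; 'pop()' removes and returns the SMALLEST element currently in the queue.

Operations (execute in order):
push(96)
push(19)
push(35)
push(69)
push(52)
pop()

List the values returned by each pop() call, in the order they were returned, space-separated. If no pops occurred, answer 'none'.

push(96): heap contents = [96]
push(19): heap contents = [19, 96]
push(35): heap contents = [19, 35, 96]
push(69): heap contents = [19, 35, 69, 96]
push(52): heap contents = [19, 35, 52, 69, 96]
pop() → 19: heap contents = [35, 52, 69, 96]

Answer: 19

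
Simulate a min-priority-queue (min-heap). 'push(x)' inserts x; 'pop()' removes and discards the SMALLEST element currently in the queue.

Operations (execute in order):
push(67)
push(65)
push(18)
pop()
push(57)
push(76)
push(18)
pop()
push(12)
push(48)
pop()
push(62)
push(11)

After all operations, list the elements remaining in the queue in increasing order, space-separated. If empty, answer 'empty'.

Answer: 11 48 57 62 65 67 76

Derivation:
push(67): heap contents = [67]
push(65): heap contents = [65, 67]
push(18): heap contents = [18, 65, 67]
pop() → 18: heap contents = [65, 67]
push(57): heap contents = [57, 65, 67]
push(76): heap contents = [57, 65, 67, 76]
push(18): heap contents = [18, 57, 65, 67, 76]
pop() → 18: heap contents = [57, 65, 67, 76]
push(12): heap contents = [12, 57, 65, 67, 76]
push(48): heap contents = [12, 48, 57, 65, 67, 76]
pop() → 12: heap contents = [48, 57, 65, 67, 76]
push(62): heap contents = [48, 57, 62, 65, 67, 76]
push(11): heap contents = [11, 48, 57, 62, 65, 67, 76]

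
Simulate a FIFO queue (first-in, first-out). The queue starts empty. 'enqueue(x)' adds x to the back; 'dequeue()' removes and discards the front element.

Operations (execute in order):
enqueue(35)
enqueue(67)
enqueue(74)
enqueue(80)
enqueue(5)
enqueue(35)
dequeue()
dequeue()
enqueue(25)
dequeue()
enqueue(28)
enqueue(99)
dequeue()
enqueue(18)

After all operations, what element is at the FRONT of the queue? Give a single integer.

enqueue(35): queue = [35]
enqueue(67): queue = [35, 67]
enqueue(74): queue = [35, 67, 74]
enqueue(80): queue = [35, 67, 74, 80]
enqueue(5): queue = [35, 67, 74, 80, 5]
enqueue(35): queue = [35, 67, 74, 80, 5, 35]
dequeue(): queue = [67, 74, 80, 5, 35]
dequeue(): queue = [74, 80, 5, 35]
enqueue(25): queue = [74, 80, 5, 35, 25]
dequeue(): queue = [80, 5, 35, 25]
enqueue(28): queue = [80, 5, 35, 25, 28]
enqueue(99): queue = [80, 5, 35, 25, 28, 99]
dequeue(): queue = [5, 35, 25, 28, 99]
enqueue(18): queue = [5, 35, 25, 28, 99, 18]

Answer: 5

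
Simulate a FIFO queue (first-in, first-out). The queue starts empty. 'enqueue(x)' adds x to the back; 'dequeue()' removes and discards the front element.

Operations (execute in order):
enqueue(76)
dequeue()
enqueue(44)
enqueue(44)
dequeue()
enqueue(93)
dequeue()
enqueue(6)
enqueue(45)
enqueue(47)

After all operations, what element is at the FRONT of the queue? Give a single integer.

enqueue(76): queue = [76]
dequeue(): queue = []
enqueue(44): queue = [44]
enqueue(44): queue = [44, 44]
dequeue(): queue = [44]
enqueue(93): queue = [44, 93]
dequeue(): queue = [93]
enqueue(6): queue = [93, 6]
enqueue(45): queue = [93, 6, 45]
enqueue(47): queue = [93, 6, 45, 47]

Answer: 93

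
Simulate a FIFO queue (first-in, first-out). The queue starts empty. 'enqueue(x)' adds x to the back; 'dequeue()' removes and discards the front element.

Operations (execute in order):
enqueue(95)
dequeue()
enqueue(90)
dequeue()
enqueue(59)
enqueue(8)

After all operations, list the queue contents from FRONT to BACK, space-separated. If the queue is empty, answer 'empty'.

Answer: 59 8

Derivation:
enqueue(95): [95]
dequeue(): []
enqueue(90): [90]
dequeue(): []
enqueue(59): [59]
enqueue(8): [59, 8]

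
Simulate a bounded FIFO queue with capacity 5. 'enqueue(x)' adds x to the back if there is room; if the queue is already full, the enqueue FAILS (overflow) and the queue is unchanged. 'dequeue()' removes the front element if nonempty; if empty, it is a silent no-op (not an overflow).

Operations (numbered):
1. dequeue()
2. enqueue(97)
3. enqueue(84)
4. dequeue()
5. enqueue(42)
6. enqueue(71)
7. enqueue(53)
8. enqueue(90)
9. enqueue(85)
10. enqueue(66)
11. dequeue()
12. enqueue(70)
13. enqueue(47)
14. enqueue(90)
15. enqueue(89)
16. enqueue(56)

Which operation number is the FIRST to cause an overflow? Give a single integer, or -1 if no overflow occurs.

1. dequeue(): empty, no-op, size=0
2. enqueue(97): size=1
3. enqueue(84): size=2
4. dequeue(): size=1
5. enqueue(42): size=2
6. enqueue(71): size=3
7. enqueue(53): size=4
8. enqueue(90): size=5
9. enqueue(85): size=5=cap → OVERFLOW (fail)
10. enqueue(66): size=5=cap → OVERFLOW (fail)
11. dequeue(): size=4
12. enqueue(70): size=5
13. enqueue(47): size=5=cap → OVERFLOW (fail)
14. enqueue(90): size=5=cap → OVERFLOW (fail)
15. enqueue(89): size=5=cap → OVERFLOW (fail)
16. enqueue(56): size=5=cap → OVERFLOW (fail)

Answer: 9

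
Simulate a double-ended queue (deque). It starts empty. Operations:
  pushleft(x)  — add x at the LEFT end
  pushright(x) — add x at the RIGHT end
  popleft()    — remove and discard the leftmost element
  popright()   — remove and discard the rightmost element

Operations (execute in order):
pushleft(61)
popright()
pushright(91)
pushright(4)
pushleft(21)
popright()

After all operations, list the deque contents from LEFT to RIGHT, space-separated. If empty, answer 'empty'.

Answer: 21 91

Derivation:
pushleft(61): [61]
popright(): []
pushright(91): [91]
pushright(4): [91, 4]
pushleft(21): [21, 91, 4]
popright(): [21, 91]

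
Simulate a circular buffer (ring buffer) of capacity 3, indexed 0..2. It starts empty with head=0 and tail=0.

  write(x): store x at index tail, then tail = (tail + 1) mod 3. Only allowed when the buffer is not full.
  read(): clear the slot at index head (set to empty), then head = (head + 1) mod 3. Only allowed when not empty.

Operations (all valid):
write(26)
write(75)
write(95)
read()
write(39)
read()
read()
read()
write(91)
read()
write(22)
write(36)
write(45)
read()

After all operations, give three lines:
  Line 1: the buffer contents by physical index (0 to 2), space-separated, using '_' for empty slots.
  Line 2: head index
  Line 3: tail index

Answer: 36 45 _
0
2

Derivation:
write(26): buf=[26 _ _], head=0, tail=1, size=1
write(75): buf=[26 75 _], head=0, tail=2, size=2
write(95): buf=[26 75 95], head=0, tail=0, size=3
read(): buf=[_ 75 95], head=1, tail=0, size=2
write(39): buf=[39 75 95], head=1, tail=1, size=3
read(): buf=[39 _ 95], head=2, tail=1, size=2
read(): buf=[39 _ _], head=0, tail=1, size=1
read(): buf=[_ _ _], head=1, tail=1, size=0
write(91): buf=[_ 91 _], head=1, tail=2, size=1
read(): buf=[_ _ _], head=2, tail=2, size=0
write(22): buf=[_ _ 22], head=2, tail=0, size=1
write(36): buf=[36 _ 22], head=2, tail=1, size=2
write(45): buf=[36 45 22], head=2, tail=2, size=3
read(): buf=[36 45 _], head=0, tail=2, size=2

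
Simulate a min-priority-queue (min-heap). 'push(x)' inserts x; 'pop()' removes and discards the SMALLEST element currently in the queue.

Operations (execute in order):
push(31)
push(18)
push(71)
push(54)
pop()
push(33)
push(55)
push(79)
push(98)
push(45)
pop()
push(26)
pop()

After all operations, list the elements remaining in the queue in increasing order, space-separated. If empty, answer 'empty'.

push(31): heap contents = [31]
push(18): heap contents = [18, 31]
push(71): heap contents = [18, 31, 71]
push(54): heap contents = [18, 31, 54, 71]
pop() → 18: heap contents = [31, 54, 71]
push(33): heap contents = [31, 33, 54, 71]
push(55): heap contents = [31, 33, 54, 55, 71]
push(79): heap contents = [31, 33, 54, 55, 71, 79]
push(98): heap contents = [31, 33, 54, 55, 71, 79, 98]
push(45): heap contents = [31, 33, 45, 54, 55, 71, 79, 98]
pop() → 31: heap contents = [33, 45, 54, 55, 71, 79, 98]
push(26): heap contents = [26, 33, 45, 54, 55, 71, 79, 98]
pop() → 26: heap contents = [33, 45, 54, 55, 71, 79, 98]

Answer: 33 45 54 55 71 79 98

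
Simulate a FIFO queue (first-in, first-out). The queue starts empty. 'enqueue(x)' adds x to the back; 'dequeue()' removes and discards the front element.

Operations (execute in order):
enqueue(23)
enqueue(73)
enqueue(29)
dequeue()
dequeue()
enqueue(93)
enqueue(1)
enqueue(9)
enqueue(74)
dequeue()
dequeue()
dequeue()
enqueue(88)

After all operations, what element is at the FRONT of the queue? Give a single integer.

Answer: 9

Derivation:
enqueue(23): queue = [23]
enqueue(73): queue = [23, 73]
enqueue(29): queue = [23, 73, 29]
dequeue(): queue = [73, 29]
dequeue(): queue = [29]
enqueue(93): queue = [29, 93]
enqueue(1): queue = [29, 93, 1]
enqueue(9): queue = [29, 93, 1, 9]
enqueue(74): queue = [29, 93, 1, 9, 74]
dequeue(): queue = [93, 1, 9, 74]
dequeue(): queue = [1, 9, 74]
dequeue(): queue = [9, 74]
enqueue(88): queue = [9, 74, 88]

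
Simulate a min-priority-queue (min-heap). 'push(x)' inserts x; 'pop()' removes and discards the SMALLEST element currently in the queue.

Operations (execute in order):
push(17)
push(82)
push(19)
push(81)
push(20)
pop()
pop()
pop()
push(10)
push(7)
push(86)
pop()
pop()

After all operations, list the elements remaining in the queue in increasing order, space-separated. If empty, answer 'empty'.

push(17): heap contents = [17]
push(82): heap contents = [17, 82]
push(19): heap contents = [17, 19, 82]
push(81): heap contents = [17, 19, 81, 82]
push(20): heap contents = [17, 19, 20, 81, 82]
pop() → 17: heap contents = [19, 20, 81, 82]
pop() → 19: heap contents = [20, 81, 82]
pop() → 20: heap contents = [81, 82]
push(10): heap contents = [10, 81, 82]
push(7): heap contents = [7, 10, 81, 82]
push(86): heap contents = [7, 10, 81, 82, 86]
pop() → 7: heap contents = [10, 81, 82, 86]
pop() → 10: heap contents = [81, 82, 86]

Answer: 81 82 86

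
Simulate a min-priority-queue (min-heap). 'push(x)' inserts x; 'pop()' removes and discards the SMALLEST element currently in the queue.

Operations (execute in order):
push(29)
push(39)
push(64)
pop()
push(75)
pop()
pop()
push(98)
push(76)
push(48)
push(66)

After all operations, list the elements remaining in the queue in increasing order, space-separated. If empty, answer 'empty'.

push(29): heap contents = [29]
push(39): heap contents = [29, 39]
push(64): heap contents = [29, 39, 64]
pop() → 29: heap contents = [39, 64]
push(75): heap contents = [39, 64, 75]
pop() → 39: heap contents = [64, 75]
pop() → 64: heap contents = [75]
push(98): heap contents = [75, 98]
push(76): heap contents = [75, 76, 98]
push(48): heap contents = [48, 75, 76, 98]
push(66): heap contents = [48, 66, 75, 76, 98]

Answer: 48 66 75 76 98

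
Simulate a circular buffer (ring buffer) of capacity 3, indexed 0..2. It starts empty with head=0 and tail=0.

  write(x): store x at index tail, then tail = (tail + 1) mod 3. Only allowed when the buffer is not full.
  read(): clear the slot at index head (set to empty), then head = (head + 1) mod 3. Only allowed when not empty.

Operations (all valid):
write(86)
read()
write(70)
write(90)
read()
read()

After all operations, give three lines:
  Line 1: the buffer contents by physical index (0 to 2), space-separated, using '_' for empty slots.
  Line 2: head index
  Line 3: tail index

write(86): buf=[86 _ _], head=0, tail=1, size=1
read(): buf=[_ _ _], head=1, tail=1, size=0
write(70): buf=[_ 70 _], head=1, tail=2, size=1
write(90): buf=[_ 70 90], head=1, tail=0, size=2
read(): buf=[_ _ 90], head=2, tail=0, size=1
read(): buf=[_ _ _], head=0, tail=0, size=0

Answer: _ _ _
0
0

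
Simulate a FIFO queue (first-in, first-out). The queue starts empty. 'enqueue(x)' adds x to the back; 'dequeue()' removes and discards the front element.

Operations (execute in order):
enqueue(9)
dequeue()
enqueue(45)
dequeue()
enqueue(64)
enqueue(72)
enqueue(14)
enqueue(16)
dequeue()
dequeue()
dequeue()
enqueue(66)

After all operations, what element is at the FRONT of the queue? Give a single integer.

Answer: 16

Derivation:
enqueue(9): queue = [9]
dequeue(): queue = []
enqueue(45): queue = [45]
dequeue(): queue = []
enqueue(64): queue = [64]
enqueue(72): queue = [64, 72]
enqueue(14): queue = [64, 72, 14]
enqueue(16): queue = [64, 72, 14, 16]
dequeue(): queue = [72, 14, 16]
dequeue(): queue = [14, 16]
dequeue(): queue = [16]
enqueue(66): queue = [16, 66]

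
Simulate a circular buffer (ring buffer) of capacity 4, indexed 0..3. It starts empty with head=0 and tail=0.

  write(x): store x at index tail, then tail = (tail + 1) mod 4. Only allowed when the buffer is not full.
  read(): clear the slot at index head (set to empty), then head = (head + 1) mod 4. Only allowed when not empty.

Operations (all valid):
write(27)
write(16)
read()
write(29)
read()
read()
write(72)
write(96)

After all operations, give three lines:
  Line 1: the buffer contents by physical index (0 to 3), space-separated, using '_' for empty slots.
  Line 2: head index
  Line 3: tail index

Answer: 96 _ _ 72
3
1

Derivation:
write(27): buf=[27 _ _ _], head=0, tail=1, size=1
write(16): buf=[27 16 _ _], head=0, tail=2, size=2
read(): buf=[_ 16 _ _], head=1, tail=2, size=1
write(29): buf=[_ 16 29 _], head=1, tail=3, size=2
read(): buf=[_ _ 29 _], head=2, tail=3, size=1
read(): buf=[_ _ _ _], head=3, tail=3, size=0
write(72): buf=[_ _ _ 72], head=3, tail=0, size=1
write(96): buf=[96 _ _ 72], head=3, tail=1, size=2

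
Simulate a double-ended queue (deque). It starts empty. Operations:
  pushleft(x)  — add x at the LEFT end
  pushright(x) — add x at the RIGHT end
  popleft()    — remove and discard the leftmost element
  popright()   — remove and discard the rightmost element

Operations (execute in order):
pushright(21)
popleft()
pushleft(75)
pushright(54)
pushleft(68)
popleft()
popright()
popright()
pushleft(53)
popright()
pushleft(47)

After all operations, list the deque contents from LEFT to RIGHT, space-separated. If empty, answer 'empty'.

pushright(21): [21]
popleft(): []
pushleft(75): [75]
pushright(54): [75, 54]
pushleft(68): [68, 75, 54]
popleft(): [75, 54]
popright(): [75]
popright(): []
pushleft(53): [53]
popright(): []
pushleft(47): [47]

Answer: 47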